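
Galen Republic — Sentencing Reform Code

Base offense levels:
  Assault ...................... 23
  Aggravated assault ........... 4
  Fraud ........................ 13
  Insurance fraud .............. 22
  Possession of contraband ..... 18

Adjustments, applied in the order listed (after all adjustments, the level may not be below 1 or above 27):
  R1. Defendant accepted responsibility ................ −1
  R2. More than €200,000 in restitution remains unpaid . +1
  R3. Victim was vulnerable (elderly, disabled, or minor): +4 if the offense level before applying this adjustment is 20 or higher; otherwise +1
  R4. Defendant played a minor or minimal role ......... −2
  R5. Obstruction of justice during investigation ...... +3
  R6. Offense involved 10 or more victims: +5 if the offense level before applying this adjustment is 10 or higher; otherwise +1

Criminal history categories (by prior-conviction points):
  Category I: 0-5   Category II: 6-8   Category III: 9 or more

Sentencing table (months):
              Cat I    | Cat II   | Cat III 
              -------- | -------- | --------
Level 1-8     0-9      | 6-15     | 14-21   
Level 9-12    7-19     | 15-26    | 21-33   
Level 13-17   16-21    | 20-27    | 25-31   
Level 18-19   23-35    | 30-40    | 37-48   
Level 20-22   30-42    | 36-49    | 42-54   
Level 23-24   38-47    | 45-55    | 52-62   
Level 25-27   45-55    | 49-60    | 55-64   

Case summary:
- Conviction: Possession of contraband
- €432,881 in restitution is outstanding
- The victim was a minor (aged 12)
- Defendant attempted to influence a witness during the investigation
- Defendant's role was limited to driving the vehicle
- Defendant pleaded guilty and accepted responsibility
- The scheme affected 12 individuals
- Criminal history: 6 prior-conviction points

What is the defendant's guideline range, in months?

Base offense level for possession of contraband: 18.
R1 applies: 18 − 1 = 17.
R2 applies: 17 + 1 = 18.
R3 applies (level before this adjustment is 18 < 20, so +1): 18 + 1 = 19.
R4 applies: 19 − 2 = 17.
R5 applies: 17 + 3 = 20.
R6 applies (level before this adjustment is 20 ≥ 10, so +5): 20 + 5 = 25.
Final offense level: 25.
Criminal history: 6 prior points → Category II (6-8).
Level 25 falls in the 25-27 band.
Grid: Level 25-27 × Category II = 49-60 months.

49-60 months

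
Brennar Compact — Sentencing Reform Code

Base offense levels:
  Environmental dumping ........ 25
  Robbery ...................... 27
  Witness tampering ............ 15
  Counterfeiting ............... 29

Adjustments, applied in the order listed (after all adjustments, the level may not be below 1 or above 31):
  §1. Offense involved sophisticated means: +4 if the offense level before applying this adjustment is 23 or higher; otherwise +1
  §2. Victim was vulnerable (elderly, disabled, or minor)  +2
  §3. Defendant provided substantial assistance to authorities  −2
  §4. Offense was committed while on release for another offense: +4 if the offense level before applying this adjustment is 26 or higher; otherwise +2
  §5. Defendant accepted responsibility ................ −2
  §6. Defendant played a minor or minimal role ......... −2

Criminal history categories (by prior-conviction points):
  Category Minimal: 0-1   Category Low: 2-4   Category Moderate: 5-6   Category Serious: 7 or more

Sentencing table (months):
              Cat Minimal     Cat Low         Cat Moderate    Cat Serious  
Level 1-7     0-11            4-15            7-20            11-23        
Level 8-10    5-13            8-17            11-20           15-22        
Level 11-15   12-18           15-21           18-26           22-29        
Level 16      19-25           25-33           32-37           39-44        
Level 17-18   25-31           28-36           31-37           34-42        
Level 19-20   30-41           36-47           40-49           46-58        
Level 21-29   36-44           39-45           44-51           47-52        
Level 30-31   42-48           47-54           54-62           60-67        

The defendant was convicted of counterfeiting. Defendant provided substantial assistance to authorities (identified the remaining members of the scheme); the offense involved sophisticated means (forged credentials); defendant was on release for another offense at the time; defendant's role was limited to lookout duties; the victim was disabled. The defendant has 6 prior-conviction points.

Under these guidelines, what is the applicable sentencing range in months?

54-62 months

Base offense level for counterfeiting: 29.
§1 applies (level before this adjustment is 29 ≥ 23, so +4): 29 + 4 = 33.
§2 applies: 33 + 2 = 35.
§3 applies: 35 − 2 = 33.
§4 applies (level before this adjustment is 33 ≥ 26, so +4): 33 + 4 = 37.
§6 applies: 37 − 2 = 35.
Level 35 exceeds the maximum of 31; capped at 31.
Final offense level: 31.
Criminal history: 6 prior points → Category Moderate (5-6).
Level 31 falls in the 30-31 band.
Grid: Level 30-31 × Category Moderate = 54-62 months.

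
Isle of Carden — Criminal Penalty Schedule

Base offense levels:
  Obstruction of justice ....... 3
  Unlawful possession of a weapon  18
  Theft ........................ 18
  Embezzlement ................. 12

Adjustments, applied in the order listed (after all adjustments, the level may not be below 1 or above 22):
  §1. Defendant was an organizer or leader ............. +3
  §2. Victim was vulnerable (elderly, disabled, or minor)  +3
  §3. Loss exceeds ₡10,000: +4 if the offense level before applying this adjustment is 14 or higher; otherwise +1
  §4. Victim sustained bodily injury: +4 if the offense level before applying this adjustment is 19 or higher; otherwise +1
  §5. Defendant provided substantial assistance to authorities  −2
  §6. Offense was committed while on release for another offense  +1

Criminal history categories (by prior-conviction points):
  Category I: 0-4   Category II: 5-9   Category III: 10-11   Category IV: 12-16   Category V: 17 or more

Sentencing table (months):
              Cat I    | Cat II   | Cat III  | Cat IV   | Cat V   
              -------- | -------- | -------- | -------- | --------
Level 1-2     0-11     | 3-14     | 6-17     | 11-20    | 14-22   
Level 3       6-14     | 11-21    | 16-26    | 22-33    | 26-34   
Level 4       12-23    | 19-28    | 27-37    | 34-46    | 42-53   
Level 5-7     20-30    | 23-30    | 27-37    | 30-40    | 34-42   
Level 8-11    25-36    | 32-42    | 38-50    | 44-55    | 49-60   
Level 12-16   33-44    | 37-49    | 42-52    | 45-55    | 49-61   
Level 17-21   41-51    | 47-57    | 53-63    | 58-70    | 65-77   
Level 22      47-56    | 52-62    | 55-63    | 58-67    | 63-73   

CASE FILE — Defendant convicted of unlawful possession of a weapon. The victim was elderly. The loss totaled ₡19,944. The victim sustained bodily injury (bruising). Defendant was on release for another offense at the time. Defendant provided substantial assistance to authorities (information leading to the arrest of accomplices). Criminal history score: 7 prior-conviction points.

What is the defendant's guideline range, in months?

52-62 months

Base offense level for unlawful possession of a weapon: 18.
§1 does not apply.
§2 applies: 18 + 3 = 21.
§3 applies (level before this adjustment is 21 ≥ 14, so +4): 21 + 4 = 25.
§4 applies (level before this adjustment is 25 ≥ 19, so +4): 25 + 4 = 29.
§5 applies: 29 − 2 = 27.
§6 applies: 27 + 1 = 28.
Level 28 exceeds the maximum of 22; capped at 22.
Final offense level: 22.
Criminal history: 7 prior points → Category II (5-9).
Level 22 falls in the 22 band.
Grid: Level 22 × Category II = 52-62 months.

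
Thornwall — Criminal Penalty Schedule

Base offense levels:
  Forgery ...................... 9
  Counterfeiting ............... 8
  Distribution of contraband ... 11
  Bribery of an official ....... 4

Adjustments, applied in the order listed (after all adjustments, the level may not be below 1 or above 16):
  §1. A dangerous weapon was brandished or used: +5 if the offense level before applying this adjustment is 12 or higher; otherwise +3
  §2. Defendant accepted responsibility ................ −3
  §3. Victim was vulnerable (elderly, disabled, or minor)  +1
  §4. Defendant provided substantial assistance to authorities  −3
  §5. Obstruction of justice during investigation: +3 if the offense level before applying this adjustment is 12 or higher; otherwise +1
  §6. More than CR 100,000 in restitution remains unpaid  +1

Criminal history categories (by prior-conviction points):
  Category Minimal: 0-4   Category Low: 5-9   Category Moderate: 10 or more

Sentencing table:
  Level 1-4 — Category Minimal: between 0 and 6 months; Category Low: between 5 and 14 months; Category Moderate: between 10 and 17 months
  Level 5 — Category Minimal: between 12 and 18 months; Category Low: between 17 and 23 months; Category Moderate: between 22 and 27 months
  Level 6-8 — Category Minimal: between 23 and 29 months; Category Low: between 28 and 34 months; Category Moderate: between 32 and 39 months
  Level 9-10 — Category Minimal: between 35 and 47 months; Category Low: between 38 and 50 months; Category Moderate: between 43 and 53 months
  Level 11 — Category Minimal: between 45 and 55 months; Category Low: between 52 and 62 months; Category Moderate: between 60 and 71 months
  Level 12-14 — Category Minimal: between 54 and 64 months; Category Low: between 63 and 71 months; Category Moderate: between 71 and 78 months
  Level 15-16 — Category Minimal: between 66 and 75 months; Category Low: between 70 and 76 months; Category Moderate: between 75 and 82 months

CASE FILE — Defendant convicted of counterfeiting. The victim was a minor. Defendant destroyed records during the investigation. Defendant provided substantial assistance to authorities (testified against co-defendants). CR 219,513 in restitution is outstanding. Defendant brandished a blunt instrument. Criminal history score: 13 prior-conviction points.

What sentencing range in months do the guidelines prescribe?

Base offense level for counterfeiting: 8.
§1 applies (level before this adjustment is 8 < 12, so +3): 8 + 3 = 11.
§3 applies: 11 + 1 = 12.
§4 applies: 12 − 3 = 9.
§5 applies (level before this adjustment is 9 < 12, so +1): 9 + 1 = 10.
§6 applies: 10 + 1 = 11.
Final offense level: 11.
Criminal history: 13 prior points → Category Moderate (10+).
Level 11 falls in the 11 band.
Grid: Level 11 × Category Moderate = 60-71 months.

60-71 months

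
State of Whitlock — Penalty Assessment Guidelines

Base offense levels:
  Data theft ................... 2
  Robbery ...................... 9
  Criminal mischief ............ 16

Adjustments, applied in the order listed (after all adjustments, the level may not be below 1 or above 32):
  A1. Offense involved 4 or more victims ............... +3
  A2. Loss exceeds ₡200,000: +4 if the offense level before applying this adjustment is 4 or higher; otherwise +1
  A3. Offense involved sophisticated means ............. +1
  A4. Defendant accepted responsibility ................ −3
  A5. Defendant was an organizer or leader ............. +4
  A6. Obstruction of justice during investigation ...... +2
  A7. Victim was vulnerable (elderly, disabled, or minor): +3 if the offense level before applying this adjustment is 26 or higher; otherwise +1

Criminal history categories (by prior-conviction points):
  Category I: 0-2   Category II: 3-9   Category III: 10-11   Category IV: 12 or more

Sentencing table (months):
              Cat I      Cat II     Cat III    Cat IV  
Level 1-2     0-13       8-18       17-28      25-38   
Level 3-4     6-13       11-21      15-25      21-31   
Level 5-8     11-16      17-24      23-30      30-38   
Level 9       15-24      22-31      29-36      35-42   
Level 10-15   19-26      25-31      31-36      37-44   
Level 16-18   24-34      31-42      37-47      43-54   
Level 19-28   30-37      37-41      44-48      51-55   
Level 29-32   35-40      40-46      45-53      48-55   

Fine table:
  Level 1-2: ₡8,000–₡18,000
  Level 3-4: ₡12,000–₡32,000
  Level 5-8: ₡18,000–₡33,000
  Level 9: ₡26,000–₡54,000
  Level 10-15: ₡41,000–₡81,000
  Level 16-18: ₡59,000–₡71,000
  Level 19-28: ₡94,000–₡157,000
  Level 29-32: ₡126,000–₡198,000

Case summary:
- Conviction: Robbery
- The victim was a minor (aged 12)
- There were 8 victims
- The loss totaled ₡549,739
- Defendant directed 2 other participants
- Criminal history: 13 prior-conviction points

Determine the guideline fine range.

Base offense level for robbery: 9.
A1 applies: 9 + 3 = 12.
A2 applies (level before this adjustment is 12 ≥ 4, so +4): 12 + 4 = 16.
A3 does not apply.
A5 applies: 16 + 4 = 20.
A7 applies (level before this adjustment is 20 < 26, so +1): 20 + 1 = 21.
Final offense level: 21.
Level 21 falls in the 19-28 band.
Fine table: Level 19-28 → ₡94,000–₡157,000.

₡94,000–₡157,000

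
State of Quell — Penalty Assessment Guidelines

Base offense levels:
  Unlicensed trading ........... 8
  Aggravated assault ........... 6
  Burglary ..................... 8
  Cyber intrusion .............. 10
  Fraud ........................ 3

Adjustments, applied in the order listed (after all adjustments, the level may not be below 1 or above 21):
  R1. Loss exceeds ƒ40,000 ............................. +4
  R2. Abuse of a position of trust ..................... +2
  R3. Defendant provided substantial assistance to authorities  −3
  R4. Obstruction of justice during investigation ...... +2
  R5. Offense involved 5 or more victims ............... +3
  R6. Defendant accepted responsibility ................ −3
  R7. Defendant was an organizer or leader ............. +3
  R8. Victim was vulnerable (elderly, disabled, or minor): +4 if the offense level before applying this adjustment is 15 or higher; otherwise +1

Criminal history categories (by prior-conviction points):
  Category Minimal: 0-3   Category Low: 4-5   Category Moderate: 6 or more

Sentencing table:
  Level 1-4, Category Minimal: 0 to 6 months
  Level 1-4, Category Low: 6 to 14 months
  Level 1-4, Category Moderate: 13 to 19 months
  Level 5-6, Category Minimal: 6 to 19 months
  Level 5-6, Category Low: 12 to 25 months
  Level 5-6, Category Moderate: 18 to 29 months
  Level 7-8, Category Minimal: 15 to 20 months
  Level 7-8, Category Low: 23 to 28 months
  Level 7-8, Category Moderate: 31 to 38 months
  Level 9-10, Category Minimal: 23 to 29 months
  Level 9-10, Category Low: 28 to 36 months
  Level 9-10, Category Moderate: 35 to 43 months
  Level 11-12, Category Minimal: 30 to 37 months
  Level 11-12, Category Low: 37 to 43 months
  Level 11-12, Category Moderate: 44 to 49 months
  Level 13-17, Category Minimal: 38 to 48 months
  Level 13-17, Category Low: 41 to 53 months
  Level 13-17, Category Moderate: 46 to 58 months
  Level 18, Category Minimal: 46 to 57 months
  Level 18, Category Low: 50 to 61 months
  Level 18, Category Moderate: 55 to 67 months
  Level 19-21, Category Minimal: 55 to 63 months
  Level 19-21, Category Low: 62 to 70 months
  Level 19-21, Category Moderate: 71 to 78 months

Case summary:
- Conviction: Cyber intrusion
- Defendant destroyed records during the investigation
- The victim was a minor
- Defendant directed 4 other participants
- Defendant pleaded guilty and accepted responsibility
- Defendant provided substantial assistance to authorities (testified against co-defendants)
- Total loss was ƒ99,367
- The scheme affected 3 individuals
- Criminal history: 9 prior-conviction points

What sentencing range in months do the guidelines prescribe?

46-58 months

Base offense level for cyber intrusion: 10.
R1 applies: 10 + 4 = 14.
R3 applies: 14 − 3 = 11.
R4 applies: 11 + 2 = 13.
R6 applies: 13 − 3 = 10.
R7 applies: 10 + 3 = 13.
R8 applies (level before this adjustment is 13 < 15, so +1): 13 + 1 = 14.
Final offense level: 14.
Criminal history: 9 prior points → Category Moderate (6+).
Level 14 falls in the 13-17 band.
Grid: Level 13-17 × Category Moderate = 46-58 months.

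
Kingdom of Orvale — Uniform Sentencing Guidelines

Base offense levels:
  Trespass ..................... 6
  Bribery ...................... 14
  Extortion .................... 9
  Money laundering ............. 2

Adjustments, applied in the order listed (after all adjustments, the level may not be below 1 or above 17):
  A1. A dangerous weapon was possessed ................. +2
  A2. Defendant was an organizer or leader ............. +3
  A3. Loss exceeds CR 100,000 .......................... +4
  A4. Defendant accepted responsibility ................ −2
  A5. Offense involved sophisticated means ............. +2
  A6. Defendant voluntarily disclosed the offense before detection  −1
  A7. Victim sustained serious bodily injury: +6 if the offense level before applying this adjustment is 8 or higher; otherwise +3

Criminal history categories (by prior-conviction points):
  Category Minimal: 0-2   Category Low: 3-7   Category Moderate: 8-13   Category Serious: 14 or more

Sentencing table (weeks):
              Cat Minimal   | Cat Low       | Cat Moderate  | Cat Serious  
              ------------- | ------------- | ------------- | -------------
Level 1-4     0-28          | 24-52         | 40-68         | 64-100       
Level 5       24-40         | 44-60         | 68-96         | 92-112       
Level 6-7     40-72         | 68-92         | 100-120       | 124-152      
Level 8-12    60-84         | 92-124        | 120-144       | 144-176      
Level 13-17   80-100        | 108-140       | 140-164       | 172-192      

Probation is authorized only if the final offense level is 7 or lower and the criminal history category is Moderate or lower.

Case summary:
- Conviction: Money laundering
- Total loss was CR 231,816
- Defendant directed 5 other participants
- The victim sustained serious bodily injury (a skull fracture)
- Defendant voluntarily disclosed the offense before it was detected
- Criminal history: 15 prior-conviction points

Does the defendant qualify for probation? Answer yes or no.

No

Base offense level for money laundering: 2.
A2 applies: 2 + 3 = 5.
A3 applies: 5 + 4 = 9.
A4 does not apply.
A6 applies: 9 − 1 = 8.
A7 applies (level before this adjustment is 8 ≥ 8, so +6): 8 + 6 = 14.
Final offense level: 14.
Criminal history: 15 prior points → Category Serious (14+).
Level 14 falls in the 13-17 band.
Grid: Level 13-17 × Category Serious = 172-192 weeks.
Probation check: level 14 > 7 and category Serious > Moderate → not eligible.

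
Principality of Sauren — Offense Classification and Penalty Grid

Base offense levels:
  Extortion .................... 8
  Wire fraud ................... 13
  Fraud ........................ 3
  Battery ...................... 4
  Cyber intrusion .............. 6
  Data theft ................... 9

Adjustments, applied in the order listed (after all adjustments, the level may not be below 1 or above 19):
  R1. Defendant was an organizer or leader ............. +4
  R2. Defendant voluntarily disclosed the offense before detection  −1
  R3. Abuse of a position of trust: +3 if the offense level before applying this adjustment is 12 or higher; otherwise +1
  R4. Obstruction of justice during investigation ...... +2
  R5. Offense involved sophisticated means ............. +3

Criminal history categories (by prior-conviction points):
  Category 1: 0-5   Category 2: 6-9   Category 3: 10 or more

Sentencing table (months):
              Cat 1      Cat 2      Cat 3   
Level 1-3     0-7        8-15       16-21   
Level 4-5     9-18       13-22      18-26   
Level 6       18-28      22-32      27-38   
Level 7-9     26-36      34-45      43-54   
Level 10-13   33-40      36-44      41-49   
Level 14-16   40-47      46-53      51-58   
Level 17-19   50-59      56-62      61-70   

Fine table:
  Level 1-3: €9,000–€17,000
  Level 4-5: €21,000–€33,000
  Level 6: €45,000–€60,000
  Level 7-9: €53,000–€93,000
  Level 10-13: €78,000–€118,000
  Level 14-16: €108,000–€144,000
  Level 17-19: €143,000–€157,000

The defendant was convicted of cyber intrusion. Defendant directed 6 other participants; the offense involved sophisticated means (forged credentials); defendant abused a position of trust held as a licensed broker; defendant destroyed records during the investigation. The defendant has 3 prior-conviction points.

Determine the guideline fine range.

€108,000–€144,000

Base offense level for cyber intrusion: 6.
R1 applies: 6 + 4 = 10.
R2 does not apply.
R3 applies (level before this adjustment is 10 < 12, so +1): 10 + 1 = 11.
R4 applies: 11 + 2 = 13.
R5 applies: 13 + 3 = 16.
Final offense level: 16.
Level 16 falls in the 14-16 band.
Fine table: Level 14-16 → €108,000–€144,000.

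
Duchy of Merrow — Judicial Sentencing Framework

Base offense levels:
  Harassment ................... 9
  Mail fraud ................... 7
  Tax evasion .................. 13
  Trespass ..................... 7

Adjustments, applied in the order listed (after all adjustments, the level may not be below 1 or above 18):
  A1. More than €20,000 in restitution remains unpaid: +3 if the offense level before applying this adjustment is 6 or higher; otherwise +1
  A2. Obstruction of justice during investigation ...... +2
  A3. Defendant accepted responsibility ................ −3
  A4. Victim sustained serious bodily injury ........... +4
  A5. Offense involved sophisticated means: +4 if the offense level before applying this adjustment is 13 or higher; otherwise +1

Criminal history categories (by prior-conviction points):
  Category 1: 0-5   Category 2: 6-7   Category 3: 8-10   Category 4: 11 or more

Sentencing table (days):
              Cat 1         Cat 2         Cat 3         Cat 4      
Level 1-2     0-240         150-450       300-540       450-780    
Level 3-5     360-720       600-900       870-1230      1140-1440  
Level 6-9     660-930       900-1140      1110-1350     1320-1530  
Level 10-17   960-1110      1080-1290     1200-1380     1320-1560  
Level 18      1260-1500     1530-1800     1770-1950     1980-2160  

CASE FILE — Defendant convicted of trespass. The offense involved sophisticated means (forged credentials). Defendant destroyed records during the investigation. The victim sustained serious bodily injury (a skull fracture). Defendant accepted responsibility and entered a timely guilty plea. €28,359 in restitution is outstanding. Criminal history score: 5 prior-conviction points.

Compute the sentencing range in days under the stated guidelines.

Base offense level for trespass: 7.
A1 applies (level before this adjustment is 7 ≥ 6, so +3): 7 + 3 = 10.
A2 applies: 10 + 2 = 12.
A3 applies: 12 − 3 = 9.
A4 applies: 9 + 4 = 13.
A5 applies (level before this adjustment is 13 ≥ 13, so +4): 13 + 4 = 17.
Final offense level: 17.
Criminal history: 5 prior points → Category 1 (0-5).
Level 17 falls in the 10-17 band.
Grid: Level 10-17 × Category 1 = 960-1110 days.

960-1110 days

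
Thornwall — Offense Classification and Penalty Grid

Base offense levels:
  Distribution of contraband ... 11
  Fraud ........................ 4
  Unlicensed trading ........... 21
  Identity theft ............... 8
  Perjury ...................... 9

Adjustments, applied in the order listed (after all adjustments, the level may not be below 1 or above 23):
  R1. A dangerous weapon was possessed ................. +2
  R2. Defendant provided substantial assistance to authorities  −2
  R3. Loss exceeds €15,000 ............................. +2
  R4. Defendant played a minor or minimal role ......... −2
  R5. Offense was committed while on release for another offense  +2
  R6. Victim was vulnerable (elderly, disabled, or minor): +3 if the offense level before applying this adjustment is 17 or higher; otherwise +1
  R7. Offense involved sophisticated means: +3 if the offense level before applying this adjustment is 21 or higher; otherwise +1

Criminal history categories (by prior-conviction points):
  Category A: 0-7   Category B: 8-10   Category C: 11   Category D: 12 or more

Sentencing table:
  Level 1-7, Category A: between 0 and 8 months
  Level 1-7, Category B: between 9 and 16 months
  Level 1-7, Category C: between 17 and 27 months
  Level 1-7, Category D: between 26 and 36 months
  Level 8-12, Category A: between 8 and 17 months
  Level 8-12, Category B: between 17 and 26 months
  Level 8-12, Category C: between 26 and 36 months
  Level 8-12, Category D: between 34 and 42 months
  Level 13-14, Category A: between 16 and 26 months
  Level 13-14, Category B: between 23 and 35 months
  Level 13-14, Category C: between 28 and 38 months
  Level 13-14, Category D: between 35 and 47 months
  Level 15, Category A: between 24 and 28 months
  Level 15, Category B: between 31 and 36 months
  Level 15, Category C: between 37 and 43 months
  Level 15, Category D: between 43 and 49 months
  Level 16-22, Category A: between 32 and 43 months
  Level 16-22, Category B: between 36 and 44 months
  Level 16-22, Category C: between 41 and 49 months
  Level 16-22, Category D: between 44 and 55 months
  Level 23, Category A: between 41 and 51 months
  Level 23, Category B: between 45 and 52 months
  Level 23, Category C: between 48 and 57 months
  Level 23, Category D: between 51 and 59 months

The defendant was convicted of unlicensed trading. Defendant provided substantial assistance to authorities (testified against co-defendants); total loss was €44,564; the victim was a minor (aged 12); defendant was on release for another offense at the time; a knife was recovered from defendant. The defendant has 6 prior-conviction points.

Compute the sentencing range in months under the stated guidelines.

Base offense level for unlicensed trading: 21.
R1 applies: 21 + 2 = 23.
R2 applies: 23 − 2 = 21.
R3 applies: 21 + 2 = 23.
R5 applies: 23 + 2 = 25.
R6 applies (level before this adjustment is 25 ≥ 17, so +3): 25 + 3 = 28.
Level 28 exceeds the maximum of 23; capped at 23.
Final offense level: 23.
Criminal history: 6 prior points → Category A (0-7).
Level 23 falls in the 23 band.
Grid: Level 23 × Category A = 41-51 months.

41-51 months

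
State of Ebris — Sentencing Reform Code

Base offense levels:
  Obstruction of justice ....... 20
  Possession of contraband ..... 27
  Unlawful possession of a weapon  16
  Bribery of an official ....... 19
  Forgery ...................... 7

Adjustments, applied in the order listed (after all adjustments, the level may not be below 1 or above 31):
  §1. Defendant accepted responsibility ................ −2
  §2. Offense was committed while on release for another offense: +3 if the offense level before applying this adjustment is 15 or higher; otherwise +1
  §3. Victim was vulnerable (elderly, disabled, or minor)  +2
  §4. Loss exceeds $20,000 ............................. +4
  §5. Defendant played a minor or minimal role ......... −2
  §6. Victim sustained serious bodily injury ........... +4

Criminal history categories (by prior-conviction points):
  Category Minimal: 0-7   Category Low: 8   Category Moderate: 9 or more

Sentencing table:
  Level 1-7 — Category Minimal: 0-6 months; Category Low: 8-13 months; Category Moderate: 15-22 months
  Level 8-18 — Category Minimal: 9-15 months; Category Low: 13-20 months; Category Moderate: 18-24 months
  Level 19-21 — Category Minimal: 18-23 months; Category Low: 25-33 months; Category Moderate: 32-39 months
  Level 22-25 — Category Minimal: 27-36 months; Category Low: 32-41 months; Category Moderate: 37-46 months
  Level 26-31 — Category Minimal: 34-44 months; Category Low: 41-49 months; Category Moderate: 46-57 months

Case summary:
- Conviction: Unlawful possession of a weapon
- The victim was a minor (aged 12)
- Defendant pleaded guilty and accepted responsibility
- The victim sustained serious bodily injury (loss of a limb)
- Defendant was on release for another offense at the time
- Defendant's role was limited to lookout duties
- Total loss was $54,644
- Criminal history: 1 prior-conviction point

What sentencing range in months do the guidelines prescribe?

Base offense level for unlawful possession of a weapon: 16.
§1 applies: 16 − 2 = 14.
§2 applies (level before this adjustment is 14 < 15, so +1): 14 + 1 = 15.
§3 applies: 15 + 2 = 17.
§4 applies: 17 + 4 = 21.
§5 applies: 21 − 2 = 19.
§6 applies: 19 + 4 = 23.
Final offense level: 23.
Criminal history: 1 prior point → Category Minimal (0-7).
Level 23 falls in the 22-25 band.
Grid: Level 22-25 × Category Minimal = 27-36 months.

27-36 months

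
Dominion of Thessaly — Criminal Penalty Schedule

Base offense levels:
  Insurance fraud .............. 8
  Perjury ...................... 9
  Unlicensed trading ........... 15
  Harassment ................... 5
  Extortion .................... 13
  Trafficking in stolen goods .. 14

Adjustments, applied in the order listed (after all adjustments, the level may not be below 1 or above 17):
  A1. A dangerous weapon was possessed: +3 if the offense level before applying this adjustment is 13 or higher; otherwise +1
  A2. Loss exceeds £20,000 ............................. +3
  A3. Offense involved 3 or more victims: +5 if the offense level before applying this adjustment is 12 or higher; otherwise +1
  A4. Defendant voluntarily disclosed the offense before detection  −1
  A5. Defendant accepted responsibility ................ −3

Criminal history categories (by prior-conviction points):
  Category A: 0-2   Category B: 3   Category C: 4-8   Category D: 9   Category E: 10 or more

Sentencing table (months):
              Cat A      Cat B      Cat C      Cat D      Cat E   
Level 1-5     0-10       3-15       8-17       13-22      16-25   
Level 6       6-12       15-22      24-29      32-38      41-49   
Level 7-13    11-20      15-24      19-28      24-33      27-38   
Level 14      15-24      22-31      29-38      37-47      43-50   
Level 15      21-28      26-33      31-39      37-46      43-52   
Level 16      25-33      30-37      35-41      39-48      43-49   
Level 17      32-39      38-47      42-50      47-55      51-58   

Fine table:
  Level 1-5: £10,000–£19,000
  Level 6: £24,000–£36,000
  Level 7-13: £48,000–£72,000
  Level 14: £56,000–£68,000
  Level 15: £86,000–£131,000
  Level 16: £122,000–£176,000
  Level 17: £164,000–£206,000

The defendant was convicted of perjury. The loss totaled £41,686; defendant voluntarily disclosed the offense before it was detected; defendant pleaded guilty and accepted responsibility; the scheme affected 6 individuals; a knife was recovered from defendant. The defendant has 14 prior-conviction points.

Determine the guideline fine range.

Base offense level for perjury: 9.
A1 applies (level before this adjustment is 9 < 13, so +1): 9 + 1 = 10.
A2 applies: 10 + 3 = 13.
A3 applies (level before this adjustment is 13 ≥ 12, so +5): 13 + 5 = 18.
A4 applies: 18 − 1 = 17.
A5 applies: 17 − 3 = 14.
Final offense level: 14.
Level 14 falls in the 14 band.
Fine table: Level 14 → £56,000–£68,000.

£56,000–£68,000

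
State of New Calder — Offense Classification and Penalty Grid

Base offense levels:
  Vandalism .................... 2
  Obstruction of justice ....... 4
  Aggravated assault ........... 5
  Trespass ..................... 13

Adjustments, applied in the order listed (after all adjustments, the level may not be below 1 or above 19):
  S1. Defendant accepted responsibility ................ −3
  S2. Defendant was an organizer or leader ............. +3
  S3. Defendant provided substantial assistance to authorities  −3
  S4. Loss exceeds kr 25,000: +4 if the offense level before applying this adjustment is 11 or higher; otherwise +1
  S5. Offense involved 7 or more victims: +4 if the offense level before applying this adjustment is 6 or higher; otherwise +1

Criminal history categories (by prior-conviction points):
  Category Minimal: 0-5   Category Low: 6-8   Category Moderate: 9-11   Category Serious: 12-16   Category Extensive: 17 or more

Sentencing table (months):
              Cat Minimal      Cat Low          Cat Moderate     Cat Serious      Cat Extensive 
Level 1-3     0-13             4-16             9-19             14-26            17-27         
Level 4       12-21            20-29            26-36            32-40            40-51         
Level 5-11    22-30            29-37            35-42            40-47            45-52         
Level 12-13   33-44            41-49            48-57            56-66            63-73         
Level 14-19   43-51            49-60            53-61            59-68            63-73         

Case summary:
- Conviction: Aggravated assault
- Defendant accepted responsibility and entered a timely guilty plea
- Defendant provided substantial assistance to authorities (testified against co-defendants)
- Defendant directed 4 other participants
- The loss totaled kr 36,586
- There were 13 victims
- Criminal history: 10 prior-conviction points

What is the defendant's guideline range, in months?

26-36 months

Base offense level for aggravated assault: 5.
S1 applies: 5 − 3 = 2.
S2 applies: 2 + 3 = 5.
S3 applies: 5 − 3 = 2.
S4 applies (level before this adjustment is 2 < 11, so +1): 2 + 1 = 3.
S5 applies (level before this adjustment is 3 < 6, so +1): 3 + 1 = 4.
Final offense level: 4.
Criminal history: 10 prior points → Category Moderate (9-11).
Level 4 falls in the 4 band.
Grid: Level 4 × Category Moderate = 26-36 months.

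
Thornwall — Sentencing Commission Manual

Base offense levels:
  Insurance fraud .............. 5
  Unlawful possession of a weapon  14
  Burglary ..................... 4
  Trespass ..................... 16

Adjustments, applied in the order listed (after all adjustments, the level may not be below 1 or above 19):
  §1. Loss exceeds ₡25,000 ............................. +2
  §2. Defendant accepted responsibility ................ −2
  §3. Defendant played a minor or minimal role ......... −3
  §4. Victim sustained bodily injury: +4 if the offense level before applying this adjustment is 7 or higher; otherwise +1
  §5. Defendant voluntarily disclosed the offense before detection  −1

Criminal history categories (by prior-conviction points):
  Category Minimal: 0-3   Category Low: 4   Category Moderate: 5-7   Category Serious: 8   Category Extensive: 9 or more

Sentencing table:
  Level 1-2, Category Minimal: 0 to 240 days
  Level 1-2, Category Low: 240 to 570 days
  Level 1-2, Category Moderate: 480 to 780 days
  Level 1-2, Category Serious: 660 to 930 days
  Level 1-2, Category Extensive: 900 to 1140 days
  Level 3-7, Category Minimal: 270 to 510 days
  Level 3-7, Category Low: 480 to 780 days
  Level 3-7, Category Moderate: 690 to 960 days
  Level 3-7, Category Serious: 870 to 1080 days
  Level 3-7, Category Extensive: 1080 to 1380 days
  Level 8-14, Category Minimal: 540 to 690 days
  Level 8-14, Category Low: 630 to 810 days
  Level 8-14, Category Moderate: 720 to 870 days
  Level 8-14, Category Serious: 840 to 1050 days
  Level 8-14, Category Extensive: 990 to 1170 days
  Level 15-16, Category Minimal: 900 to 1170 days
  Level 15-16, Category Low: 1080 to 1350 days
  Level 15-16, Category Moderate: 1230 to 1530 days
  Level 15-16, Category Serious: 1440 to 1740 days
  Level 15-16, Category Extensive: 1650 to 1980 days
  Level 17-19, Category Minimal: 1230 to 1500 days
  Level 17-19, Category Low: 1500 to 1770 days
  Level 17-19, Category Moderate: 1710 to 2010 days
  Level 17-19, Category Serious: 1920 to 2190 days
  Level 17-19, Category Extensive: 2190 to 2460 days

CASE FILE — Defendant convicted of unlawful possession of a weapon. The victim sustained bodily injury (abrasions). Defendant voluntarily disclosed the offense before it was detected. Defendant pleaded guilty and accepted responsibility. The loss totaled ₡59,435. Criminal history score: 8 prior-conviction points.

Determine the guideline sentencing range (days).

Base offense level for unlawful possession of a weapon: 14.
§1 applies: 14 + 2 = 16.
§2 applies: 16 − 2 = 14.
§3 does not apply.
§4 applies (level before this adjustment is 14 ≥ 7, so +4): 14 + 4 = 18.
§5 applies: 18 − 1 = 17.
Final offense level: 17.
Criminal history: 8 prior points → Category Serious (8).
Level 17 falls in the 17-19 band.
Grid: Level 17-19 × Category Serious = 1920-2190 days.

1920-2190 days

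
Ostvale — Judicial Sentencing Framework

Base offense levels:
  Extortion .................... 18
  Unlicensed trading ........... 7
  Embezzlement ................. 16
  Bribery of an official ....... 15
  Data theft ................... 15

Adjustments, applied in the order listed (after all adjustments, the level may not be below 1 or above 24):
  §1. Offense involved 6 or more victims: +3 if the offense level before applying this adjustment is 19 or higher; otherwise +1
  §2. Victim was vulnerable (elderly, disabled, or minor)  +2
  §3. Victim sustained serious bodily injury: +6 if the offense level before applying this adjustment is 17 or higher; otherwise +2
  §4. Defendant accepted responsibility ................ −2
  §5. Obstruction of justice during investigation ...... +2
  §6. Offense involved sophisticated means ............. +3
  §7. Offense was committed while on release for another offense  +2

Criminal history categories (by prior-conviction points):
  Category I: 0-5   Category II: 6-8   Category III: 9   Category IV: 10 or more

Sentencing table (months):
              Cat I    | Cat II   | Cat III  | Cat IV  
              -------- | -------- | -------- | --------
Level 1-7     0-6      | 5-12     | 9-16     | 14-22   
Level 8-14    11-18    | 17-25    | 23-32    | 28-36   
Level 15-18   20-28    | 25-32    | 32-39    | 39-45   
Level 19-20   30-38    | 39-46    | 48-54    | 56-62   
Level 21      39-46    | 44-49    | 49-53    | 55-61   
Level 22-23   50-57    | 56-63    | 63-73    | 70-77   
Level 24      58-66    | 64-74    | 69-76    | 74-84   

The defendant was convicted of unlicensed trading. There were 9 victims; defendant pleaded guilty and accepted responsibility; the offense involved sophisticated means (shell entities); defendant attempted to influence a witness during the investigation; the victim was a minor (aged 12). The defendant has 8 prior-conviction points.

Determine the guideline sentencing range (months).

Base offense level for unlicensed trading: 7.
§1 applies (level before this adjustment is 7 < 19, so +1): 7 + 1 = 8.
§2 applies: 8 + 2 = 10.
§3 does not apply.
§4 applies: 10 − 2 = 8.
§5 applies: 8 + 2 = 10.
§6 applies: 10 + 3 = 13.
Final offense level: 13.
Criminal history: 8 prior points → Category II (6-8).
Level 13 falls in the 8-14 band.
Grid: Level 8-14 × Category II = 17-25 months.

17-25 months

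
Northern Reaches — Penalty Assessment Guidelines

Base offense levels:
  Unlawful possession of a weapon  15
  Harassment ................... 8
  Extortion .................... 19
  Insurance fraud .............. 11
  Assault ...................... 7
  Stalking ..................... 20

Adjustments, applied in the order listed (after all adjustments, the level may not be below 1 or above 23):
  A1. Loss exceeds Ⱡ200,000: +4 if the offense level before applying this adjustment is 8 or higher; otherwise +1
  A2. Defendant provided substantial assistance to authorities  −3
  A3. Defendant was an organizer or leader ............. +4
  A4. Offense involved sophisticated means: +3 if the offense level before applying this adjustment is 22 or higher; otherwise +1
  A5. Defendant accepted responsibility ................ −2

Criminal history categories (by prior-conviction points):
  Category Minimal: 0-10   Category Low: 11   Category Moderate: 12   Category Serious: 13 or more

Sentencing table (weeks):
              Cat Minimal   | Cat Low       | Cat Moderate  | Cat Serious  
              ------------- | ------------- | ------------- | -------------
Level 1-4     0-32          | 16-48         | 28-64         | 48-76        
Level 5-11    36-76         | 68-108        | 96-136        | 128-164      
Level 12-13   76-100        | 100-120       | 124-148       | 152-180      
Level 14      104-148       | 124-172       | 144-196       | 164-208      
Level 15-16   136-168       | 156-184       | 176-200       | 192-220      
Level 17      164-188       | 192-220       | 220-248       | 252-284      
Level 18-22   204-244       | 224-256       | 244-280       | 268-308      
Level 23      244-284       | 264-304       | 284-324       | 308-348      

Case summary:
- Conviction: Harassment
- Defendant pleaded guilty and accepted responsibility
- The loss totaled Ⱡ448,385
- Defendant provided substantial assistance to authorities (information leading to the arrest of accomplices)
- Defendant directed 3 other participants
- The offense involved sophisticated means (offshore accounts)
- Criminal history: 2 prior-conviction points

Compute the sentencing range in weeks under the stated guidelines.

76-100 weeks

Base offense level for harassment: 8.
A1 applies (level before this adjustment is 8 ≥ 8, so +4): 8 + 4 = 12.
A2 applies: 12 − 3 = 9.
A3 applies: 9 + 4 = 13.
A4 applies (level before this adjustment is 13 < 22, so +1): 13 + 1 = 14.
A5 applies: 14 − 2 = 12.
Final offense level: 12.
Criminal history: 2 prior points → Category Minimal (0-10).
Level 12 falls in the 12-13 band.
Grid: Level 12-13 × Category Minimal = 76-100 weeks.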